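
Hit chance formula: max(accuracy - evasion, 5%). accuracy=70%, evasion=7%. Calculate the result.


accuracy - evasion = 70 - 7 = 63
Apply floor: max(63, 5) = 63
Hit chance = 63%

63%


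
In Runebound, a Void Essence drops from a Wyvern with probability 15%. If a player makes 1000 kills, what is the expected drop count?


Expected drops = kills * (drop_rate / 100)
= 1000 * (15 / 100)
= 1000 * 0.15
= 150.0

150.0 drops


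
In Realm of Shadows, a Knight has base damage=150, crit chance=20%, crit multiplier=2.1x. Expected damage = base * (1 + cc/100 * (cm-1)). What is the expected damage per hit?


E[dmg] = base * (1 + crit_chance * (crit_mult - 1))
cc as decimal = 20/100 = 0.2
cm - 1 = 2.1 - 1 = 1.1
Bonus factor = 0.2 * 1.1 = 0.22
Total multiplier = 1 + 0.22 = 1.22
Expected damage = 150 * 1.22 = 183.00

183.00 damage


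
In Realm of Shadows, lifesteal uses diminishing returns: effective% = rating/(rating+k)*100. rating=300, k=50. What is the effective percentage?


effective% = rating / (rating + k) * 100
= 300 / (300 + 50) * 100
= 300 / 350 * 100
= 0.857143 * 100
= 85.71%

85.71%


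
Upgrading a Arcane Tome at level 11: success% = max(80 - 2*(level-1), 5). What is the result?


raw_rate = 80 - 2 * (11 - 1)
= 80 - 2 * 10
= 80 - 20
= 60
Apply floor: max(60, 5) = 60%

60%


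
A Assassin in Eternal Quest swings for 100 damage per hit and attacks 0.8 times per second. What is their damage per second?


DPS = damage * attack_speed
= 100 * 0.8
= 80.0

80.0 DPS


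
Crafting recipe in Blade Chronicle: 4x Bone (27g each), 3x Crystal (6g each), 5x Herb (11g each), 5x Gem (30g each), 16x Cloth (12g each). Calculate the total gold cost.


Cost breakdown:
  Bone: 4 * 27 = 108
  Crystal: 3 * 6 = 18
  Herb: 5 * 11 = 55
  Gem: 5 * 30 = 150
  Cloth: 16 * 12 = 192
Total = 108 + 18 + 55 + 150 + 192 = 523

523 gold


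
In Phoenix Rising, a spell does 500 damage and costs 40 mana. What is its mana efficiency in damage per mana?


Efficiency = damage / mana
= 500 / 40
= 12.50

12.50 dmg/mana


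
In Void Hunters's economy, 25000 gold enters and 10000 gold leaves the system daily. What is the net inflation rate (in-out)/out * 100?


Net gold = 25000 - 10000 = 15000
Inflation rate = net / sunk * 100 = 15000 / 10000 * 100
= 1.5 * 100
= 150.00%

150.00%


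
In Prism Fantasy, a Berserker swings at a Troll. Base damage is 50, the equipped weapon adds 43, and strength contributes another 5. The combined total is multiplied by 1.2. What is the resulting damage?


Sum base + weapon + str = 50 + 43 + 5 = 98
Multiply by 1.2:
98 * 1.2 = 117.6

117.6 damage


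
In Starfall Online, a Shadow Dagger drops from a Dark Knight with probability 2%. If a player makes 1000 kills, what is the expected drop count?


Expected drops = kills * (drop_rate / 100)
= 1000 * (2 / 100)
= 1000 * 0.02
= 20.0

20.0 drops


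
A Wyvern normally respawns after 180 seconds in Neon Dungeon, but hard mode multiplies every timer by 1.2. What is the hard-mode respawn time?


Respawn time = base * multiplier
= 180 * 1.2
= 216.0 seconds

216.0 seconds


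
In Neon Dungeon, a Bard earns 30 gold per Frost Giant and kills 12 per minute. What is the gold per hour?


Gold per minute = 30 * 12 = 360
Gold per hour = 360 * 60 = 21600

21600 gold/hour


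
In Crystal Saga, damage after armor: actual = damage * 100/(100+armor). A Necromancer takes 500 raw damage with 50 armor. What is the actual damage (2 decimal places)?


actual = 500 * 100 / (100 + 50)
= 500 * 100 / 150
= 50000 / 150
= 333.33

333.33 damage


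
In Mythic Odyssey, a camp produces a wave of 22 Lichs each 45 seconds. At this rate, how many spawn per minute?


Spawns per minute = count * (60 / interval)
= 22 * (60 / 45)
= 22 * 1.3333
= 29.33

29.33 per minute


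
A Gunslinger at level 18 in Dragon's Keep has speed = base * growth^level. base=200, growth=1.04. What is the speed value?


value = base * growth^level
= 200 * 1.04^18
= 200 * 2.025817
= 405.16

405.16 speed


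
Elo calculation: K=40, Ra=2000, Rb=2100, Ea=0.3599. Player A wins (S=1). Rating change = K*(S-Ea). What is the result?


Elo update: delta = K * (S - Ea), where S = 1 (wins)
S - Ea = 1 - 0.3599 = 0.6401
Rating change = 40 * 0.6401
= 25.60

25.60 rating points


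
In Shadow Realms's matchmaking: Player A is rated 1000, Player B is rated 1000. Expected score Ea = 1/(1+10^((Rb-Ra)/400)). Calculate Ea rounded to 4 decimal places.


Elo expected score: Ea = 1/(1 + 10^((Rb-Ra)/400))
Rb - Ra = 1000 - 1000 = 0
(Rb-Ra)/400 = 0/400 = 0.0
10^0.0 = 1.0
Ea = 1/(1 + 1.0) = 1/2.0 = 0.5000

0.5000


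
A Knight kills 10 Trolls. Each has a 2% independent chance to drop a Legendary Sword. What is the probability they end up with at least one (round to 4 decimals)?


P(at least one) = 1 - P(none) = 1 - (1-p)^n
p = 2/100 = 0.02
1 - p = 0.98
(1 - p)^10 = 0.98^10 = 0.817073
P(at least one) = 1 - 0.817073 = 0.1829

0.1829


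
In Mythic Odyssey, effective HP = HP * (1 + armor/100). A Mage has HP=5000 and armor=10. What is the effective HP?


EHP = 5000 * (1 + 10/100)
= 5000 * (1 + 0.1)
= 5000 * 1.1
= 5500.0

5500.0 EHP


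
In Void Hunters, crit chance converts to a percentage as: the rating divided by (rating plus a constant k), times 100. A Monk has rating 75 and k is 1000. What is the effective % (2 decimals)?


effective% = rating / (rating + k) * 100
= 75 / (75 + 1000) * 100
= 75 / 1075 * 100
= 0.069767 * 100
= 6.98%

6.98%


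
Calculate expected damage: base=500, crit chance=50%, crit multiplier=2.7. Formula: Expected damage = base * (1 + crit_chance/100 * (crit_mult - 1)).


E[dmg] = base * (1 + crit_chance * (crit_mult - 1))
cc as decimal = 50/100 = 0.5
cm - 1 = 2.7 - 1 = 1.7
Bonus factor = 0.5 * 1.7 = 0.85
Total multiplier = 1 + 0.85 = 1.85
Expected damage = 500 * 1.85 = 925.00

925.00 damage


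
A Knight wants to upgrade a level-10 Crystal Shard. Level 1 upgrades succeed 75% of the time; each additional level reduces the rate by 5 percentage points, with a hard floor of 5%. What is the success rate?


raw_rate = 75 - 5 * (10 - 1)
= 75 - 5 * 9
= 75 - 45
= 30
Apply floor: max(30, 5) = 30%

30%


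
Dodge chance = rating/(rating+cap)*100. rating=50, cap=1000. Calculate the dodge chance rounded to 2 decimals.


dodge% = 50 / (50 + 1000) * 100
= 50 / 1050 * 100
= 0.047619 * 100
= 4.76%

4.76%


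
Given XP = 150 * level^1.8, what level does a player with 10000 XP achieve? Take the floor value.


XP = 150 * level^1.8, so level = (XP / 150)^(1/1.8)
= (10000 / 150)^(1/1.8)
= 66.6667^0.5556
= 10.3106
Floor: level = 10

level 10


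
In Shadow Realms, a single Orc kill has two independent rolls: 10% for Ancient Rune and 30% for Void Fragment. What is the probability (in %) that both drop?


For independent events, P(both) = P(A) * P(B)
= 10% * 30%
= 300 / 100 %
= 3.0%

3.0%


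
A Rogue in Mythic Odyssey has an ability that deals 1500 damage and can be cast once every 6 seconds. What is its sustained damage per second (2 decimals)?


DPS = damage / cooldown
= 1500 / 6
= 250.00

250.00 DPS


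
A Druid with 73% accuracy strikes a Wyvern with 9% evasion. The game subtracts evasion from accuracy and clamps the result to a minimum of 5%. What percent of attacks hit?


accuracy - evasion = 73 - 9 = 64
Apply floor: max(64, 5) = 64
Hit chance = 64%

64%


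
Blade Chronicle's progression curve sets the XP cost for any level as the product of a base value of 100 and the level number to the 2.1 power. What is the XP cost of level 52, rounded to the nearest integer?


XP = 100 * level^2.1
Substitute level = 52:
XP = 100 * 52^2.1
= 100 * 4014.2741
= 401427

401427 XP


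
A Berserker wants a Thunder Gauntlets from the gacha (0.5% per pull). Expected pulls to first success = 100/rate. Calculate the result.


Expected pulls for a geometric distribution = 1/p = 100 / rate%
= 100 / 0.5
= 200.0

200.0 pulls


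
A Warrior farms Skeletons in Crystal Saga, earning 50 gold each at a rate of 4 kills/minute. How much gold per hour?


Gold per minute = 50 * 4 = 200
Gold per hour = 200 * 60 = 12000

12000 gold/hour


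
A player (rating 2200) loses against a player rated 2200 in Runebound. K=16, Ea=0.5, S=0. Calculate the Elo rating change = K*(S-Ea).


Elo update: delta = K * (S - Ea), where S = 0 (loses)
S - Ea = 0 - 0.5 = -0.5
Rating change = 16 * -0.5
= -8.00

-8.00 rating points


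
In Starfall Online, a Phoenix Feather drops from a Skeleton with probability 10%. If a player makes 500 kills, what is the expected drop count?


Expected drops = kills * (drop_rate / 100)
= 500 * (10 / 100)
= 500 * 0.1
= 50.0

50.0 drops


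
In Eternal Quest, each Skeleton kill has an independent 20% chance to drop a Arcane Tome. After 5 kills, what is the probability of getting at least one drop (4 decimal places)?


P(at least one) = 1 - P(none) = 1 - (1-p)^n
p = 20/100 = 0.2
1 - p = 0.8
(1 - p)^5 = 0.8^5 = 0.327680
P(at least one) = 1 - 0.327680 = 0.6723

0.6723


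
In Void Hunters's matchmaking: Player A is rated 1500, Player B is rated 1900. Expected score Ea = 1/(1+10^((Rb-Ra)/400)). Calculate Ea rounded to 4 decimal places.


Elo expected score: Ea = 1/(1 + 10^((Rb-Ra)/400))
Rb - Ra = 1900 - 1500 = 400
(Rb-Ra)/400 = 400/400 = 1.0
10^1.0 = 10.0
Ea = 1/(1 + 10.0) = 1/11.0 = 0.0909

0.0909


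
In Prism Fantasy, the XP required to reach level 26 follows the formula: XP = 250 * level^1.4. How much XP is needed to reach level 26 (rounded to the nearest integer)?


XP = 250 * level^1.4
Substitute level = 26:
XP = 250 * 26^1.4
= 250 * 95.7112
= 23928

23928 XP


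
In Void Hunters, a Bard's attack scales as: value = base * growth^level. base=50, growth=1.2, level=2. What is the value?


value = base * growth^level
= 50 * 1.2^2
= 50 * 1.44
= 72.00

72.00 attack


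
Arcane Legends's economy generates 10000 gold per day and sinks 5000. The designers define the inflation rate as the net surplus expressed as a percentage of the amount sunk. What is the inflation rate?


Net gold = 10000 - 5000 = 5000
Inflation rate = net / sunk * 100 = 5000 / 5000 * 100
= 1.0 * 100
= 100.00%

100.00%


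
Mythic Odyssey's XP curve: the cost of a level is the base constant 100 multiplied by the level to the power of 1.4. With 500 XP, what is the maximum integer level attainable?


XP = 100 * level^1.4, so level = (XP / 100)^(1/1.4)
= (500 / 100)^(1/1.4)
= 5.0^0.7143
= 3.1569
Floor: level = 3

level 3


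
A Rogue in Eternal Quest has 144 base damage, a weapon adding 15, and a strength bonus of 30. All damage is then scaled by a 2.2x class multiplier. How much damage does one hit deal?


Sum base + weapon + str = 144 + 15 + 30 = 189
Multiply by 2.2:
189 * 2.2 = 415.8

415.8 damage


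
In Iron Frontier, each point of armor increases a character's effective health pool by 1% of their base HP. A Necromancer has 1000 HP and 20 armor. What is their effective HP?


EHP = 1000 * (1 + 20/100)
= 1000 * (1 + 0.2)
= 1000 * 1.2
= 1200.0

1200.0 EHP


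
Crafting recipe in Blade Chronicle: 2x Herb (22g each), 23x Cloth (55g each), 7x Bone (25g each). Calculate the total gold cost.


Cost breakdown:
  Herb: 2 * 22 = 44
  Cloth: 23 * 55 = 1265
  Bone: 7 * 25 = 175
Total = 44 + 1265 + 175 = 1484

1484 gold


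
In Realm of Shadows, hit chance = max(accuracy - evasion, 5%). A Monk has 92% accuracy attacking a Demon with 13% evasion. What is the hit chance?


accuracy - evasion = 92 - 13 = 79
Apply floor: max(79, 5) = 79
Hit chance = 79%

79%


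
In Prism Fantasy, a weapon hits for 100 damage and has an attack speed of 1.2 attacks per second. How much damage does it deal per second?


DPS = damage * attack_speed
= 100 * 1.2
= 120.0

120.0 DPS


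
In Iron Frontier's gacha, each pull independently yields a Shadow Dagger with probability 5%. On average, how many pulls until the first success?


Expected pulls for a geometric distribution = 1/p = 100 / rate%
= 100 / 5
= 20.0

20.0 pulls


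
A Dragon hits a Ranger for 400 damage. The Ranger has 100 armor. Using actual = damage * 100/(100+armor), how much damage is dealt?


actual = 400 * 100 / (100 + 100)
= 400 * 100 / 200
= 40000 / 200
= 200.00

200.00 damage


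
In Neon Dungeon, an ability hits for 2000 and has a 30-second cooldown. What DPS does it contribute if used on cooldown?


DPS = damage / cooldown
= 2000 / 30
= 66.67

66.67 DPS


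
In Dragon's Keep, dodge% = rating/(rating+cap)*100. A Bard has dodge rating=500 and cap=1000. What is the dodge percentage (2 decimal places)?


dodge% = 500 / (500 + 1000) * 100
= 500 / 1500 * 100
= 0.333333 * 100
= 33.33%

33.33%


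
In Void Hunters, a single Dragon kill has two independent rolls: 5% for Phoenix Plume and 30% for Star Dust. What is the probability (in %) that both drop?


For independent events, P(both) = P(A) * P(B)
= 5% * 30%
= 150 / 100 %
= 1.5%

1.5%


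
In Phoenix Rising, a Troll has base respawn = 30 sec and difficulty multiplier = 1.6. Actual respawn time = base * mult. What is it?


Respawn time = base * multiplier
= 30 * 1.6
= 48.0 seconds

48.0 seconds


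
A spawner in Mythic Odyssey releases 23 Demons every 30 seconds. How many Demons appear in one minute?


Spawns per minute = count * (60 / interval)
= 23 * (60 / 30)
= 23 * 2.0
= 46.0

46.0 per minute


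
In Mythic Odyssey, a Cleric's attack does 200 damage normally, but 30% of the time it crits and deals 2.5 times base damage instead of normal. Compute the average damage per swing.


E[dmg] = base * (1 + crit_chance * (crit_mult - 1))
cc as decimal = 30/100 = 0.3
cm - 1 = 2.5 - 1 = 1.5
Bonus factor = 0.3 * 1.5 = 0.45
Total multiplier = 1 + 0.45 = 1.45
Expected damage = 200 * 1.45 = 290.00

290.00 damage


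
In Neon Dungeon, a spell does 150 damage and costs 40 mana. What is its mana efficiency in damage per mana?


Efficiency = damage / mana
= 150 / 40
= 3.75

3.75 dmg/mana


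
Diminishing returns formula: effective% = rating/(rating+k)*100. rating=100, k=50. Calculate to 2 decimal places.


effective% = rating / (rating + k) * 100
= 100 / (100 + 50) * 100
= 100 / 150 * 100
= 0.666667 * 100
= 66.67%

66.67%


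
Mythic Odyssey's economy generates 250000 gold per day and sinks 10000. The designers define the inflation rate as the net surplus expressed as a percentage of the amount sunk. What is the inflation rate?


Net gold = 250000 - 10000 = 240000
Inflation rate = net / sunk * 100 = 240000 / 10000 * 100
= 24.0 * 100
= 2400.00%

2400.00%


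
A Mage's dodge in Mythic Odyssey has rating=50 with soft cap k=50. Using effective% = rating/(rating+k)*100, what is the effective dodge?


effective% = rating / (rating + k) * 100
= 50 / (50 + 50) * 100
= 50 / 100 * 100
= 0.5 * 100
= 50.00%

50.00%


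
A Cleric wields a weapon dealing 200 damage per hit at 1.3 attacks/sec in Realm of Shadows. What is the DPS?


DPS = damage * attack_speed
= 200 * 1.3
= 260.0

260.0 DPS


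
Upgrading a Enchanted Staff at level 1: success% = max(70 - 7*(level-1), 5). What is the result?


raw_rate = 70 - 7 * (1 - 1)
= 70 - 7 * 0
= 70 - 0
= 70
Apply floor: max(70, 5) = 70%

70%


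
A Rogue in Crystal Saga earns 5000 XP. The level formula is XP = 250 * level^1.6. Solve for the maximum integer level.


XP = 250 * level^1.6, so level = (XP / 250)^(1/1.6)
= (5000 / 250)^(1/1.6)
= 20.0^0.625
= 6.5034
Floor: level = 6

level 6


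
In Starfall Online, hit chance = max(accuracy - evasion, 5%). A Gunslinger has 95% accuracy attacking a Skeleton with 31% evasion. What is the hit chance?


accuracy - evasion = 95 - 31 = 64
Apply floor: max(64, 5) = 64
Hit chance = 64%

64%


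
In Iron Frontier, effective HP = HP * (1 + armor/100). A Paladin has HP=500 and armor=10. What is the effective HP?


EHP = 500 * (1 + 10/100)
= 500 * (1 + 0.1)
= 500 * 1.1
= 550.0

550.0 EHP


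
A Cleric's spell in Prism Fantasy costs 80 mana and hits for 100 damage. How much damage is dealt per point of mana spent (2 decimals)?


Efficiency = damage / mana
= 100 / 80
= 1.25

1.25 dmg/mana


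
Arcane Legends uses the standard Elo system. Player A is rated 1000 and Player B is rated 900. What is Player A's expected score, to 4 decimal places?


Elo expected score: Ea = 1/(1 + 10^((Rb-Ra)/400))
Rb - Ra = 900 - 1000 = -100
(Rb-Ra)/400 = -100/400 = -0.25
10^-0.25 = 0.562341
Ea = 1/(1 + 0.562341) = 1/1.562341 = 0.6401

0.6401


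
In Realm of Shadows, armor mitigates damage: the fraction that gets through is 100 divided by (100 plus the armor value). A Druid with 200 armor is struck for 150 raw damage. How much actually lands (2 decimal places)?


actual = 150 * 100 / (100 + 200)
= 150 * 100 / 300
= 15000 / 300
= 50.00

50.00 damage


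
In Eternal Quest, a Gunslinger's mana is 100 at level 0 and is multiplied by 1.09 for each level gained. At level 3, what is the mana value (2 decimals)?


value = base * growth^level
= 100 * 1.09^3
= 100 * 1.295029
= 129.50

129.50 mana


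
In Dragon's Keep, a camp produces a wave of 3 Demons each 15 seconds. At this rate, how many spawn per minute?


Spawns per minute = count * (60 / interval)
= 3 * (60 / 15)
= 3 * 4.0
= 12.0

12.0 per minute


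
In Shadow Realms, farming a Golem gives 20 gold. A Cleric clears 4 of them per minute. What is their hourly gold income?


Gold per minute = 20 * 4 = 80
Gold per hour = 80 * 60 = 4800

4800 gold/hour


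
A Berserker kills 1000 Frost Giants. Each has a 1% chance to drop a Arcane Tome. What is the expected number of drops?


Expected drops = kills * (drop_rate / 100)
= 1000 * (1 / 100)
= 1000 * 0.01
= 10.0

10.0 drops


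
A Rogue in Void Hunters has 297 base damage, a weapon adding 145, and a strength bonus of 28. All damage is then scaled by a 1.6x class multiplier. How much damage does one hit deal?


Sum base + weapon + str = 297 + 145 + 28 = 470
Multiply by 1.6:
470 * 1.6 = 752.0

752.0 damage


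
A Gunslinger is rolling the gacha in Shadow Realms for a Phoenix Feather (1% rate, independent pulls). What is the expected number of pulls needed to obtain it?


Expected pulls for a geometric distribution = 1/p = 100 / rate%
= 100 / 1
= 100.0

100.0 pulls


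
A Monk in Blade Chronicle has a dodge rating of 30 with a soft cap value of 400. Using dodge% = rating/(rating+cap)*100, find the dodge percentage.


dodge% = 30 / (30 + 400) * 100
= 30 / 430 * 100
= 0.069767 * 100
= 6.98%

6.98%


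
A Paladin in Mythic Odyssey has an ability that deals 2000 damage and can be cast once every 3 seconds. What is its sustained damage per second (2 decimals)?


DPS = damage / cooldown
= 2000 / 3
= 666.67

666.67 DPS


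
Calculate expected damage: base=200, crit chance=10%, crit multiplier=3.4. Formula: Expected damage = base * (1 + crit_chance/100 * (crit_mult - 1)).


E[dmg] = base * (1 + crit_chance * (crit_mult - 1))
cc as decimal = 10/100 = 0.1
cm - 1 = 3.4 - 1 = 2.4
Bonus factor = 0.1 * 2.4 = 0.24
Total multiplier = 1 + 0.24 = 1.24
Expected damage = 200 * 1.24 = 248.00

248.00 damage


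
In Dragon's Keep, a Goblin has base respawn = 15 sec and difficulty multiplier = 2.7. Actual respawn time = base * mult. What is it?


Respawn time = base * multiplier
= 15 * 2.7
= 40.5 seconds

40.5 seconds


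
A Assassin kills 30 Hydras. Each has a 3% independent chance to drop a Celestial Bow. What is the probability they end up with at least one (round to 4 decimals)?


P(at least one) = 1 - P(none) = 1 - (1-p)^n
p = 3/100 = 0.03
1 - p = 0.97
(1 - p)^30 = 0.97^30 = 0.401007
P(at least one) = 1 - 0.401007 = 0.5990

0.5990


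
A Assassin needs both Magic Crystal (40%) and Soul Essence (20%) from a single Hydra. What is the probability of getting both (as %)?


For independent events, P(both) = P(A) * P(B)
= 40% * 20%
= 800 / 100 %
= 8.0%

8.0%


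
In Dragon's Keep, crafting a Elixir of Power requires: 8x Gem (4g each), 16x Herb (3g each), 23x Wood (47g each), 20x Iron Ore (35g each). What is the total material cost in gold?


Cost breakdown:
  Gem: 8 * 4 = 32
  Herb: 16 * 3 = 48
  Wood: 23 * 47 = 1081
  Iron Ore: 20 * 35 = 700
Total = 32 + 48 + 1081 + 700 = 1861

1861 gold


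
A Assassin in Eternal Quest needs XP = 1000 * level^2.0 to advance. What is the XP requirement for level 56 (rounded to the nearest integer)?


XP = 1000 * level^2.0
Substitute level = 56:
XP = 1000 * 56^2.0
= 1000 * 3136.0
= 3136000

3136000 XP


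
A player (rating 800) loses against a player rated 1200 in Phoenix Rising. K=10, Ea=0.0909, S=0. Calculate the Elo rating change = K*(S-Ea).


Elo update: delta = K * (S - Ea), where S = 0 (loses)
S - Ea = 0 - 0.0909 = -0.0909
Rating change = 10 * -0.0909
= -0.91

-0.91 rating points


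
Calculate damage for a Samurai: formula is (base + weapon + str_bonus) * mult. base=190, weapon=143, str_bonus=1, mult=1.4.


Sum base + weapon + str = 190 + 143 + 1 = 334
Multiply by 1.4:
334 * 1.4 = 467.6

467.6 damage


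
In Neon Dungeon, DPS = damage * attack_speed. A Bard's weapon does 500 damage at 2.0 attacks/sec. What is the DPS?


DPS = damage * attack_speed
= 500 * 2.0
= 1000.0

1000.0 DPS


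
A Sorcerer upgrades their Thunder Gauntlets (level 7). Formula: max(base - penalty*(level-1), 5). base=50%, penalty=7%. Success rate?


raw_rate = 50 - 7 * (7 - 1)
= 50 - 7 * 6
= 50 - 42
= 8
Apply floor: max(8, 5) = 8%

8%


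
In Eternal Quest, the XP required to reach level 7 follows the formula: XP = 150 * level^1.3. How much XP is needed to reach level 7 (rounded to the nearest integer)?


XP = 150 * level^1.3
Substitute level = 7:
XP = 150 * 7^1.3
= 150 * 12.5495
= 1882

1882 XP


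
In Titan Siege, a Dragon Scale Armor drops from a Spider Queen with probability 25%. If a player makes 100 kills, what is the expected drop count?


Expected drops = kills * (drop_rate / 100)
= 100 * (25 / 100)
= 100 * 0.25
= 25.0

25.0 drops


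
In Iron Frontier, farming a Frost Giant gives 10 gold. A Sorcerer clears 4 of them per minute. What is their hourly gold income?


Gold per minute = 10 * 4 = 40
Gold per hour = 40 * 60 = 2400

2400 gold/hour


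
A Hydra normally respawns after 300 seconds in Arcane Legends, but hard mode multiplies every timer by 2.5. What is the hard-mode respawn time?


Respawn time = base * multiplier
= 300 * 2.5
= 750.0 seconds

750.0 seconds


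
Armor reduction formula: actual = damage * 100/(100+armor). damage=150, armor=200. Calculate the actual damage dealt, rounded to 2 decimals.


actual = 150 * 100 / (100 + 200)
= 150 * 100 / 300
= 15000 / 300
= 50.00

50.00 damage


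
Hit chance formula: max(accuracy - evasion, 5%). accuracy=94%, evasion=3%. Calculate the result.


accuracy - evasion = 94 - 3 = 91
Apply floor: max(91, 5) = 91
Hit chance = 91%

91%


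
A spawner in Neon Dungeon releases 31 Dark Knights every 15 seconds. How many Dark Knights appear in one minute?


Spawns per minute = count * (60 / interval)
= 31 * (60 / 15)
= 31 * 4.0
= 124.0

124.0 per minute


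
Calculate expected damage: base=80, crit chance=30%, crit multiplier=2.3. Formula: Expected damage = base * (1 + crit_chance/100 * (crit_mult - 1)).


E[dmg] = base * (1 + crit_chance * (crit_mult - 1))
cc as decimal = 30/100 = 0.3
cm - 1 = 2.3 - 1 = 1.3
Bonus factor = 0.3 * 1.3 = 0.39
Total multiplier = 1 + 0.39 = 1.39
Expected damage = 80 * 1.39 = 111.20

111.20 damage


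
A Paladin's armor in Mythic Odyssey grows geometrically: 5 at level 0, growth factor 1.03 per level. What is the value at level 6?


value = base * growth^level
= 5 * 1.03^6
= 5 * 1.194052
= 5.97

5.97 armor


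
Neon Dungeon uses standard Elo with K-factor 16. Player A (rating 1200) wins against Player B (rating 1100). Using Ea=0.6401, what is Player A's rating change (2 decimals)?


Elo update: delta = K * (S - Ea), where S = 1 (wins)
S - Ea = 1 - 0.6401 = 0.3599
Rating change = 16 * 0.3599
= 5.76

5.76 rating points


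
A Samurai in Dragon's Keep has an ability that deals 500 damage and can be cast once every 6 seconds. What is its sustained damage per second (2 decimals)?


DPS = damage / cooldown
= 500 / 6
= 83.33

83.33 DPS


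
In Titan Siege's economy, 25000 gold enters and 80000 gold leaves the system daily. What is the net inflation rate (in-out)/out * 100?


Net gold = 25000 - 80000 = -55000
Inflation rate = net / sunk * 100 = -55000 / 80000 * 100
= -0.6875 * 100
= -68.75%

-68.75%


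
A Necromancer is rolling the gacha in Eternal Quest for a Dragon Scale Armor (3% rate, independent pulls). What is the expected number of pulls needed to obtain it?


Expected pulls for a geometric distribution = 1/p = 100 / rate%
= 100 / 3
= 33.33

33.33 pulls


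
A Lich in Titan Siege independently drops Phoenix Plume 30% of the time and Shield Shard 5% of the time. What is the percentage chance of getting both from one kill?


For independent events, P(both) = P(A) * P(B)
= 30% * 5%
= 150 / 100 %
= 1.5%

1.5%


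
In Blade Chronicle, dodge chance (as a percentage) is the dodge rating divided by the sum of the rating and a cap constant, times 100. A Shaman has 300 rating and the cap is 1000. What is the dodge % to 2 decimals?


dodge% = 300 / (300 + 1000) * 100
= 300 / 1300 * 100
= 0.230769 * 100
= 23.08%

23.08%


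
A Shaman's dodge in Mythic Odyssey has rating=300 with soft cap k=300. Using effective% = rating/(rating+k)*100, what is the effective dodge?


effective% = rating / (rating + k) * 100
= 300 / (300 + 300) * 100
= 300 / 600 * 100
= 0.5 * 100
= 50.00%

50.00%


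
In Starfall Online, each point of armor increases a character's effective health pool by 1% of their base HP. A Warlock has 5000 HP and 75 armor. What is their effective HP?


EHP = 5000 * (1 + 75/100)
= 5000 * (1 + 0.75)
= 5000 * 1.75
= 8750.0

8750.0 EHP


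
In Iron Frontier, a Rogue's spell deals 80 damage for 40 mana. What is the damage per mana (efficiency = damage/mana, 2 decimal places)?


Efficiency = damage / mana
= 80 / 40
= 2.00

2.00 dmg/mana


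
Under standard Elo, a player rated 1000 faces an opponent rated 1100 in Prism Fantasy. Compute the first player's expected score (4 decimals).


Elo expected score: Ea = 1/(1 + 10^((Rb-Ra)/400))
Rb - Ra = 1100 - 1000 = 100
(Rb-Ra)/400 = 100/400 = 0.25
10^0.25 = 1.778279
Ea = 1/(1 + 1.778279) = 1/2.778279 = 0.3599

0.3599


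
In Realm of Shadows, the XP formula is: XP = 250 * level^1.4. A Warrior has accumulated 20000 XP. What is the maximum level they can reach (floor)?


XP = 250 * level^1.4, so level = (XP / 250)^(1/1.4)
= (20000 / 250)^(1/1.4)
= 80.0^0.7143
= 22.8744
Floor: level = 22

level 22


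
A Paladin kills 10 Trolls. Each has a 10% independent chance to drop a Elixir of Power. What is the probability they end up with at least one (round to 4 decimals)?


P(at least one) = 1 - P(none) = 1 - (1-p)^n
p = 10/100 = 0.1
1 - p = 0.9
(1 - p)^10 = 0.9^10 = 0.348678
P(at least one) = 1 - 0.348678 = 0.6513

0.6513


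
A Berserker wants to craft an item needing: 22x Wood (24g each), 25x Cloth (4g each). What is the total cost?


Cost breakdown:
  Wood: 22 * 24 = 528
  Cloth: 25 * 4 = 100
Total = 528 + 100 = 628

628 gold


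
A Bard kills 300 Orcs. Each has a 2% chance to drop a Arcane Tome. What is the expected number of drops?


Expected drops = kills * (drop_rate / 100)
= 300 * (2 / 100)
= 300 * 0.02
= 6.0

6.0 drops


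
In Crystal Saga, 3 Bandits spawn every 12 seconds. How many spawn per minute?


Spawns per minute = count * (60 / interval)
= 3 * (60 / 12)
= 3 * 5.0
= 15.0

15.0 per minute


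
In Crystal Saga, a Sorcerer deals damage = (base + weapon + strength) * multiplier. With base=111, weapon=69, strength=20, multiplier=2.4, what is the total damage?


Sum base + weapon + str = 111 + 69 + 20 = 200
Multiply by 2.4:
200 * 2.4 = 480.0

480.0 damage


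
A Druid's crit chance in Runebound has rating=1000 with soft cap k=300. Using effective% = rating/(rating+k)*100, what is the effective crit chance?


effective% = rating / (rating + k) * 100
= 1000 / (1000 + 300) * 100
= 1000 / 1300 * 100
= 0.769231 * 100
= 76.92%

76.92%


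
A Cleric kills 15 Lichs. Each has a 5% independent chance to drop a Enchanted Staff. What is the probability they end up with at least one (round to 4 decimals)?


P(at least one) = 1 - P(none) = 1 - (1-p)^n
p = 5/100 = 0.05
1 - p = 0.95
(1 - p)^15 = 0.95^15 = 0.463291
P(at least one) = 1 - 0.463291 = 0.5367

0.5367


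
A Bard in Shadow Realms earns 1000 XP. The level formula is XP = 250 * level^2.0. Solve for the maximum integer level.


XP = 250 * level^2.0, so level = (XP / 250)^(1/2.0)
= (1000 / 250)^(1/2.0)
= 4.0^0.5
= 2.0
Floor: level = 2

level 2


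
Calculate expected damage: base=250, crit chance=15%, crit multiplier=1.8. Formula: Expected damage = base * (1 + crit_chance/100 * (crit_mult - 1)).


E[dmg] = base * (1 + crit_chance * (crit_mult - 1))
cc as decimal = 15/100 = 0.15
cm - 1 = 1.8 - 1 = 0.8
Bonus factor = 0.15 * 0.8 = 0.12
Total multiplier = 1 + 0.12 = 1.12
Expected damage = 250 * 1.12 = 280.00

280.00 damage


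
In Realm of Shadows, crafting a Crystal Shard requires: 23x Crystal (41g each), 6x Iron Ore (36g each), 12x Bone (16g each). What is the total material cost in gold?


Cost breakdown:
  Crystal: 23 * 41 = 943
  Iron Ore: 6 * 36 = 216
  Bone: 12 * 16 = 192
Total = 943 + 216 + 192 = 1351

1351 gold


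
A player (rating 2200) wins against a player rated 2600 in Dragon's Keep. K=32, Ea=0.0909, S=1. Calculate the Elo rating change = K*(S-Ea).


Elo update: delta = K * (S - Ea), where S = 1 (wins)
S - Ea = 1 - 0.0909 = 0.9091
Rating change = 32 * 0.9091
= 29.09

29.09 rating points


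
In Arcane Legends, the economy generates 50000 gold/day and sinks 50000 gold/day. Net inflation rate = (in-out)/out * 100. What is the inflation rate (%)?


Net gold = 50000 - 50000 = 0
Inflation rate = net / sunk * 100 = 0 / 50000 * 100
= 0.0 * 100
= 0.00%

0.00%


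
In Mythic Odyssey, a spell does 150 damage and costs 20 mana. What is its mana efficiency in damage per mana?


Efficiency = damage / mana
= 150 / 20
= 7.50

7.50 dmg/mana


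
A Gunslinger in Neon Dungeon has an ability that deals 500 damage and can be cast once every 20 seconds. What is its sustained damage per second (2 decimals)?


DPS = damage / cooldown
= 500 / 20
= 25.00

25.00 DPS


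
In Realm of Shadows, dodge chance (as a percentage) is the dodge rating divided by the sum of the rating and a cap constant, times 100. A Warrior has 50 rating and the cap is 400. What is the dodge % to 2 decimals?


dodge% = 50 / (50 + 400) * 100
= 50 / 450 * 100
= 0.111111 * 100
= 11.11%

11.11%


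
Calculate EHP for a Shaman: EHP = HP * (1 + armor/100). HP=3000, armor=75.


EHP = 3000 * (1 + 75/100)
= 3000 * (1 + 0.75)
= 3000 * 1.75
= 5250.0

5250.0 EHP


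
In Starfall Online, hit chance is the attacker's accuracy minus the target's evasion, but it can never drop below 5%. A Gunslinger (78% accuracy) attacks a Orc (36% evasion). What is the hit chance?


accuracy - evasion = 78 - 36 = 42
Apply floor: max(42, 5) = 42
Hit chance = 42%

42%


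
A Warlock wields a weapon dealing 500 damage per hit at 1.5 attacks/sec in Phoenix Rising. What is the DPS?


DPS = damage * attack_speed
= 500 * 1.5
= 750.0

750.0 DPS


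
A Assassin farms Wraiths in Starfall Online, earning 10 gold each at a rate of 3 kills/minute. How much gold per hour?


Gold per minute = 10 * 3 = 30
Gold per hour = 30 * 60 = 1800

1800 gold/hour


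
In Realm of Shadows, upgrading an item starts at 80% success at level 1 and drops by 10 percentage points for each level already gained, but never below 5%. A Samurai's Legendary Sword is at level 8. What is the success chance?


raw_rate = 80 - 10 * (8 - 1)
= 80 - 10 * 7
= 80 - 70
= 10
Apply floor: max(10, 5) = 10%

10%


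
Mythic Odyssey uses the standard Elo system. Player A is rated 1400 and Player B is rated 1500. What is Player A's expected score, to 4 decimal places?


Elo expected score: Ea = 1/(1 + 10^((Rb-Ra)/400))
Rb - Ra = 1500 - 1400 = 100
(Rb-Ra)/400 = 100/400 = 0.25
10^0.25 = 1.778279
Ea = 1/(1 + 1.778279) = 1/2.778279 = 0.3599

0.3599


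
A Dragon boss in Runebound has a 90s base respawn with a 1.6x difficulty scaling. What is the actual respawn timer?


Respawn time = base * multiplier
= 90 * 1.6
= 144.0 seconds

144.0 seconds


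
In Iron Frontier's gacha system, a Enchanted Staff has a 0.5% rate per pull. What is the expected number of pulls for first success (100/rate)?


Expected pulls for a geometric distribution = 1/p = 100 / rate%
= 100 / 0.5
= 200.0

200.0 pulls


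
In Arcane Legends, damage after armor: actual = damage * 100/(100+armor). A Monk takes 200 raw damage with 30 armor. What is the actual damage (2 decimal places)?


actual = 200 * 100 / (100 + 30)
= 200 * 100 / 130
= 20000 / 130
= 153.85

153.85 damage


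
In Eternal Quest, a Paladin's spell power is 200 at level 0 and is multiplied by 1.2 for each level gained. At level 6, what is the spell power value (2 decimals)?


value = base * growth^level
= 200 * 1.2^6
= 200 * 2.985984
= 597.20

597.20 spell power


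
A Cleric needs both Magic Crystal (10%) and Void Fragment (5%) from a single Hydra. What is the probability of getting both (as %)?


For independent events, P(both) = P(A) * P(B)
= 10% * 5%
= 50 / 100 %
= 0.5%

0.5%


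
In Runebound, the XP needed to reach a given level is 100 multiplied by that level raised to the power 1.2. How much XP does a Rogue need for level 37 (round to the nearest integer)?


XP = 100 * level^1.2
Substitute level = 37:
XP = 100 * 37^1.2
= 100 * 76.1802
= 7618

7618 XP


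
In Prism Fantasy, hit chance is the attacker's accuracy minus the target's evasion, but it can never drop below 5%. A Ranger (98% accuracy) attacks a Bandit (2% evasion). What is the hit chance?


accuracy - evasion = 98 - 2 = 96
Apply floor: max(96, 5) = 96
Hit chance = 96%

96%


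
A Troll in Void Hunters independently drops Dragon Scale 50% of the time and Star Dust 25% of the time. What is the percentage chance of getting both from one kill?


For independent events, P(both) = P(A) * P(B)
= 50% * 25%
= 1250 / 100 %
= 12.5%

12.5%


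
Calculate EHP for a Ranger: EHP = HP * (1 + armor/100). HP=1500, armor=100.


EHP = 1500 * (1 + 100/100)
= 1500 * (1 + 1.0)
= 1500 * 2.0
= 3000.0

3000.0 EHP


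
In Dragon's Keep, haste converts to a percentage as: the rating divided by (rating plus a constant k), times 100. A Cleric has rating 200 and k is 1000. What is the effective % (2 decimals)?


effective% = rating / (rating + k) * 100
= 200 / (200 + 1000) * 100
= 200 / 1200 * 100
= 0.166667 * 100
= 16.67%

16.67%


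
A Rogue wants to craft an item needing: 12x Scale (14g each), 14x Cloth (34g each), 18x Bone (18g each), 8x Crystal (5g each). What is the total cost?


Cost breakdown:
  Scale: 12 * 14 = 168
  Cloth: 14 * 34 = 476
  Bone: 18 * 18 = 324
  Crystal: 8 * 5 = 40
Total = 168 + 476 + 324 + 40 = 1008

1008 gold


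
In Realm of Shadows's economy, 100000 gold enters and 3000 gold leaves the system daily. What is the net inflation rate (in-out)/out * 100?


Net gold = 100000 - 3000 = 97000
Inflation rate = net / sunk * 100 = 97000 / 3000 * 100
= 32.333333 * 100
= 3233.33%

3233.33%


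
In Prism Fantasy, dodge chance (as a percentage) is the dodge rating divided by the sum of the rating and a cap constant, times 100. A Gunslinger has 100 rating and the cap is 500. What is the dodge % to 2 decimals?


dodge% = 100 / (100 + 500) * 100
= 100 / 600 * 100
= 0.166667 * 100
= 16.67%

16.67%


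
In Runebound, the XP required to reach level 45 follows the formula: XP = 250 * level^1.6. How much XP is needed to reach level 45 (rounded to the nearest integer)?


XP = 250 * level^1.6
Substitute level = 45:
XP = 250 * 45^1.6
= 250 * 441.7128
= 110428

110428 XP


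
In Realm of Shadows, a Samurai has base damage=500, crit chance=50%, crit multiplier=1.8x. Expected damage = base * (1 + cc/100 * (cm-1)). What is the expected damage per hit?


E[dmg] = base * (1 + crit_chance * (crit_mult - 1))
cc as decimal = 50/100 = 0.5
cm - 1 = 1.8 - 1 = 0.8
Bonus factor = 0.5 * 0.8 = 0.4
Total multiplier = 1 + 0.4 = 1.4
Expected damage = 500 * 1.4 = 700.00

700.00 damage


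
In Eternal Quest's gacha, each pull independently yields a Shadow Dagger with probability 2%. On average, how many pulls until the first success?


Expected pulls for a geometric distribution = 1/p = 100 / rate%
= 100 / 2
= 50.0

50.0 pulls


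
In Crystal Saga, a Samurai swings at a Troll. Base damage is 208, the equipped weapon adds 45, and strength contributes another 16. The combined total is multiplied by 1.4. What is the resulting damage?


Sum base + weapon + str = 208 + 45 + 16 = 269
Multiply by 1.4:
269 * 1.4 = 376.6

376.6 damage


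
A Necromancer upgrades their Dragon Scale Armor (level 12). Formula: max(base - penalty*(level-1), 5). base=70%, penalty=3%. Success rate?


raw_rate = 70 - 3 * (12 - 1)
= 70 - 3 * 11
= 70 - 33
= 37
Apply floor: max(37, 5) = 37%

37%


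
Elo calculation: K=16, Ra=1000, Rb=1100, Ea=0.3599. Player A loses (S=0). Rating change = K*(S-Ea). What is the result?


Elo update: delta = K * (S - Ea), where S = 0 (loses)
S - Ea = 0 - 0.3599 = -0.3599
Rating change = 16 * -0.3599
= -5.76

-5.76 rating points


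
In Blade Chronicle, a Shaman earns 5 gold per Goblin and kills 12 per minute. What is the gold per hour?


Gold per minute = 5 * 12 = 60
Gold per hour = 60 * 60 = 3600

3600 gold/hour


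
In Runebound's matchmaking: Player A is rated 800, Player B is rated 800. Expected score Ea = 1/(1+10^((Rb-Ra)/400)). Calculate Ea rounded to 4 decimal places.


Elo expected score: Ea = 1/(1 + 10^((Rb-Ra)/400))
Rb - Ra = 800 - 800 = 0
(Rb-Ra)/400 = 0/400 = 0.0
10^0.0 = 1.0
Ea = 1/(1 + 1.0) = 1/2.0 = 0.5000

0.5000


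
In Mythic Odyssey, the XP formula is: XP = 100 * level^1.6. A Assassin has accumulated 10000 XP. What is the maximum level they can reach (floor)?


XP = 100 * level^1.6, so level = (XP / 100)^(1/1.6)
= (10000 / 100)^(1/1.6)
= 100.0^0.625
= 17.7828
Floor: level = 17

level 17


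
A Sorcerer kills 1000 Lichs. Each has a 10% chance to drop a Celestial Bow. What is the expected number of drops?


Expected drops = kills * (drop_rate / 100)
= 1000 * (10 / 100)
= 1000 * 0.1
= 100.0

100.0 drops


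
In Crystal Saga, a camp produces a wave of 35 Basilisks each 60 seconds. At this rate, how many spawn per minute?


Spawns per minute = count * (60 / interval)
= 35 * (60 / 60)
= 35 * 1.0
= 35.0

35.0 per minute


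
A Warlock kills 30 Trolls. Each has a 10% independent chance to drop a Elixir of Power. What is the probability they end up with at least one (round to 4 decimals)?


P(at least one) = 1 - P(none) = 1 - (1-p)^n
p = 10/100 = 0.1
1 - p = 0.9
(1 - p)^30 = 0.9^30 = 0.042391
P(at least one) = 1 - 0.042391 = 0.9576

0.9576


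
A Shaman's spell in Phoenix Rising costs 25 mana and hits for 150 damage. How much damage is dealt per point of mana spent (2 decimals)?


Efficiency = damage / mana
= 150 / 25
= 6.00

6.00 dmg/mana


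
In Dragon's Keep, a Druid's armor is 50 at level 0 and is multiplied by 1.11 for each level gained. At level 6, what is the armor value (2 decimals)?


value = base * growth^level
= 50 * 1.11^6
= 50 * 1.870415
= 93.52

93.52 armor


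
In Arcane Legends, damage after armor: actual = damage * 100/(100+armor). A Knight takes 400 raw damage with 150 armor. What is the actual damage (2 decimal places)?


actual = 400 * 100 / (100 + 150)
= 400 * 100 / 250
= 40000 / 250
= 160.00

160.00 damage


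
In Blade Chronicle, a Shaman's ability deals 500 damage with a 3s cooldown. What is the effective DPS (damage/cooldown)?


DPS = damage / cooldown
= 500 / 3
= 166.67

166.67 DPS
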